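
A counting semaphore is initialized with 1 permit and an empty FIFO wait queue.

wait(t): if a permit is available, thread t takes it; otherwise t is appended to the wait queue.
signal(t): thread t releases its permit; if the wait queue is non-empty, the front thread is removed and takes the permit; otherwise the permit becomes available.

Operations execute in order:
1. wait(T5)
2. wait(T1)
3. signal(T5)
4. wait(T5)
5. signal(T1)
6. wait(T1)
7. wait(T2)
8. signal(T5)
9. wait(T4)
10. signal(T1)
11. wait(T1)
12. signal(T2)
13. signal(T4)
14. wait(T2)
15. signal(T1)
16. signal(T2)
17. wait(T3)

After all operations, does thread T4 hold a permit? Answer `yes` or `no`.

Answer: no

Derivation:
Step 1: wait(T5) -> count=0 queue=[] holders={T5}
Step 2: wait(T1) -> count=0 queue=[T1] holders={T5}
Step 3: signal(T5) -> count=0 queue=[] holders={T1}
Step 4: wait(T5) -> count=0 queue=[T5] holders={T1}
Step 5: signal(T1) -> count=0 queue=[] holders={T5}
Step 6: wait(T1) -> count=0 queue=[T1] holders={T5}
Step 7: wait(T2) -> count=0 queue=[T1,T2] holders={T5}
Step 8: signal(T5) -> count=0 queue=[T2] holders={T1}
Step 9: wait(T4) -> count=0 queue=[T2,T4] holders={T1}
Step 10: signal(T1) -> count=0 queue=[T4] holders={T2}
Step 11: wait(T1) -> count=0 queue=[T4,T1] holders={T2}
Step 12: signal(T2) -> count=0 queue=[T1] holders={T4}
Step 13: signal(T4) -> count=0 queue=[] holders={T1}
Step 14: wait(T2) -> count=0 queue=[T2] holders={T1}
Step 15: signal(T1) -> count=0 queue=[] holders={T2}
Step 16: signal(T2) -> count=1 queue=[] holders={none}
Step 17: wait(T3) -> count=0 queue=[] holders={T3}
Final holders: {T3} -> T4 not in holders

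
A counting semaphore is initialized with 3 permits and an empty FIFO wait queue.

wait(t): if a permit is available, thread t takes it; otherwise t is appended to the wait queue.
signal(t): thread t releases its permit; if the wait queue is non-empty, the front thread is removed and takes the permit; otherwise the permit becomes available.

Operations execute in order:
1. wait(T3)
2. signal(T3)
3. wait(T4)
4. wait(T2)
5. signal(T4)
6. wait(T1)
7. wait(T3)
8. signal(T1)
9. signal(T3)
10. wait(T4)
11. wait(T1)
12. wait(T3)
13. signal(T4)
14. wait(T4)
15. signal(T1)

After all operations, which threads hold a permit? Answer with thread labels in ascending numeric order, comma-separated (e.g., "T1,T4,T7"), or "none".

Answer: T2,T3,T4

Derivation:
Step 1: wait(T3) -> count=2 queue=[] holders={T3}
Step 2: signal(T3) -> count=3 queue=[] holders={none}
Step 3: wait(T4) -> count=2 queue=[] holders={T4}
Step 4: wait(T2) -> count=1 queue=[] holders={T2,T4}
Step 5: signal(T4) -> count=2 queue=[] holders={T2}
Step 6: wait(T1) -> count=1 queue=[] holders={T1,T2}
Step 7: wait(T3) -> count=0 queue=[] holders={T1,T2,T3}
Step 8: signal(T1) -> count=1 queue=[] holders={T2,T3}
Step 9: signal(T3) -> count=2 queue=[] holders={T2}
Step 10: wait(T4) -> count=1 queue=[] holders={T2,T4}
Step 11: wait(T1) -> count=0 queue=[] holders={T1,T2,T4}
Step 12: wait(T3) -> count=0 queue=[T3] holders={T1,T2,T4}
Step 13: signal(T4) -> count=0 queue=[] holders={T1,T2,T3}
Step 14: wait(T4) -> count=0 queue=[T4] holders={T1,T2,T3}
Step 15: signal(T1) -> count=0 queue=[] holders={T2,T3,T4}
Final holders: T2,T3,T4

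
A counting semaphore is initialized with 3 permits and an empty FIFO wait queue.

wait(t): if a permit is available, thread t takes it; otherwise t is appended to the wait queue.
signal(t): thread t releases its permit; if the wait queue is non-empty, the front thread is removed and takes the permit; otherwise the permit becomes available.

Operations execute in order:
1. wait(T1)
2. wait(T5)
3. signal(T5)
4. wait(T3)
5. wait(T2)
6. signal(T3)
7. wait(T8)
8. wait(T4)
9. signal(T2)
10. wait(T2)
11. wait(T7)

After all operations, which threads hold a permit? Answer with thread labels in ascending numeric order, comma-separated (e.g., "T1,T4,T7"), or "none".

Step 1: wait(T1) -> count=2 queue=[] holders={T1}
Step 2: wait(T5) -> count=1 queue=[] holders={T1,T5}
Step 3: signal(T5) -> count=2 queue=[] holders={T1}
Step 4: wait(T3) -> count=1 queue=[] holders={T1,T3}
Step 5: wait(T2) -> count=0 queue=[] holders={T1,T2,T3}
Step 6: signal(T3) -> count=1 queue=[] holders={T1,T2}
Step 7: wait(T8) -> count=0 queue=[] holders={T1,T2,T8}
Step 8: wait(T4) -> count=0 queue=[T4] holders={T1,T2,T8}
Step 9: signal(T2) -> count=0 queue=[] holders={T1,T4,T8}
Step 10: wait(T2) -> count=0 queue=[T2] holders={T1,T4,T8}
Step 11: wait(T7) -> count=0 queue=[T2,T7] holders={T1,T4,T8}
Final holders: T1,T4,T8

Answer: T1,T4,T8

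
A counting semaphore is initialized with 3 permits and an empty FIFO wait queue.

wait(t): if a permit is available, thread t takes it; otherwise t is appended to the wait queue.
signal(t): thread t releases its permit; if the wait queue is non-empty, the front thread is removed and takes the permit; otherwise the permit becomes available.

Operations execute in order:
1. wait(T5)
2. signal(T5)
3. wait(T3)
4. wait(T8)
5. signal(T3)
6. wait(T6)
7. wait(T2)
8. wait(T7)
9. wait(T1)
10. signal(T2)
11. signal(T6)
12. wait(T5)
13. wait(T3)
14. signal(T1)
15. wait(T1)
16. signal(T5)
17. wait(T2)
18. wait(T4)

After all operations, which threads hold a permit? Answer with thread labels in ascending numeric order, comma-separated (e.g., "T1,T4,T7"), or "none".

Step 1: wait(T5) -> count=2 queue=[] holders={T5}
Step 2: signal(T5) -> count=3 queue=[] holders={none}
Step 3: wait(T3) -> count=2 queue=[] holders={T3}
Step 4: wait(T8) -> count=1 queue=[] holders={T3,T8}
Step 5: signal(T3) -> count=2 queue=[] holders={T8}
Step 6: wait(T6) -> count=1 queue=[] holders={T6,T8}
Step 7: wait(T2) -> count=0 queue=[] holders={T2,T6,T8}
Step 8: wait(T7) -> count=0 queue=[T7] holders={T2,T6,T8}
Step 9: wait(T1) -> count=0 queue=[T7,T1] holders={T2,T6,T8}
Step 10: signal(T2) -> count=0 queue=[T1] holders={T6,T7,T8}
Step 11: signal(T6) -> count=0 queue=[] holders={T1,T7,T8}
Step 12: wait(T5) -> count=0 queue=[T5] holders={T1,T7,T8}
Step 13: wait(T3) -> count=0 queue=[T5,T3] holders={T1,T7,T8}
Step 14: signal(T1) -> count=0 queue=[T3] holders={T5,T7,T8}
Step 15: wait(T1) -> count=0 queue=[T3,T1] holders={T5,T7,T8}
Step 16: signal(T5) -> count=0 queue=[T1] holders={T3,T7,T8}
Step 17: wait(T2) -> count=0 queue=[T1,T2] holders={T3,T7,T8}
Step 18: wait(T4) -> count=0 queue=[T1,T2,T4] holders={T3,T7,T8}
Final holders: T3,T7,T8

Answer: T3,T7,T8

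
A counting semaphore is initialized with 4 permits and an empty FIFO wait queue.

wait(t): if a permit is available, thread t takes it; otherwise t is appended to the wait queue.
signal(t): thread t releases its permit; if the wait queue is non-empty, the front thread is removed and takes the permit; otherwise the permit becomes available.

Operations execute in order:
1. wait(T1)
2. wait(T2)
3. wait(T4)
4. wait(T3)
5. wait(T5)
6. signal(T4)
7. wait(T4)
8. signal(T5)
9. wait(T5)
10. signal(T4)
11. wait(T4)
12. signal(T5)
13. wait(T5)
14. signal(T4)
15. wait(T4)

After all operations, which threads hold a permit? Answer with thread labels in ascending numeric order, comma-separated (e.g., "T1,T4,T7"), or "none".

Step 1: wait(T1) -> count=3 queue=[] holders={T1}
Step 2: wait(T2) -> count=2 queue=[] holders={T1,T2}
Step 3: wait(T4) -> count=1 queue=[] holders={T1,T2,T4}
Step 4: wait(T3) -> count=0 queue=[] holders={T1,T2,T3,T4}
Step 5: wait(T5) -> count=0 queue=[T5] holders={T1,T2,T3,T4}
Step 6: signal(T4) -> count=0 queue=[] holders={T1,T2,T3,T5}
Step 7: wait(T4) -> count=0 queue=[T4] holders={T1,T2,T3,T5}
Step 8: signal(T5) -> count=0 queue=[] holders={T1,T2,T3,T4}
Step 9: wait(T5) -> count=0 queue=[T5] holders={T1,T2,T3,T4}
Step 10: signal(T4) -> count=0 queue=[] holders={T1,T2,T3,T5}
Step 11: wait(T4) -> count=0 queue=[T4] holders={T1,T2,T3,T5}
Step 12: signal(T5) -> count=0 queue=[] holders={T1,T2,T3,T4}
Step 13: wait(T5) -> count=0 queue=[T5] holders={T1,T2,T3,T4}
Step 14: signal(T4) -> count=0 queue=[] holders={T1,T2,T3,T5}
Step 15: wait(T4) -> count=0 queue=[T4] holders={T1,T2,T3,T5}
Final holders: T1,T2,T3,T5

Answer: T1,T2,T3,T5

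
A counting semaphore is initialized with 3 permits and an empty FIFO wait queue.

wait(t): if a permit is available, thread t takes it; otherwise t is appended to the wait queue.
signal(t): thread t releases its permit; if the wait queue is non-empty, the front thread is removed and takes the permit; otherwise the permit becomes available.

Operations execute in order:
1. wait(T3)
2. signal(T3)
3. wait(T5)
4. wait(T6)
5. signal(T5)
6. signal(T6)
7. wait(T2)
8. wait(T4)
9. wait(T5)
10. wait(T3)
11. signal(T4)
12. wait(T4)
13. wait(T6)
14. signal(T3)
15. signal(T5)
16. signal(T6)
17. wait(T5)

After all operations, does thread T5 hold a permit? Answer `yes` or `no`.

Step 1: wait(T3) -> count=2 queue=[] holders={T3}
Step 2: signal(T3) -> count=3 queue=[] holders={none}
Step 3: wait(T5) -> count=2 queue=[] holders={T5}
Step 4: wait(T6) -> count=1 queue=[] holders={T5,T6}
Step 5: signal(T5) -> count=2 queue=[] holders={T6}
Step 6: signal(T6) -> count=3 queue=[] holders={none}
Step 7: wait(T2) -> count=2 queue=[] holders={T2}
Step 8: wait(T4) -> count=1 queue=[] holders={T2,T4}
Step 9: wait(T5) -> count=0 queue=[] holders={T2,T4,T5}
Step 10: wait(T3) -> count=0 queue=[T3] holders={T2,T4,T5}
Step 11: signal(T4) -> count=0 queue=[] holders={T2,T3,T5}
Step 12: wait(T4) -> count=0 queue=[T4] holders={T2,T3,T5}
Step 13: wait(T6) -> count=0 queue=[T4,T6] holders={T2,T3,T5}
Step 14: signal(T3) -> count=0 queue=[T6] holders={T2,T4,T5}
Step 15: signal(T5) -> count=0 queue=[] holders={T2,T4,T6}
Step 16: signal(T6) -> count=1 queue=[] holders={T2,T4}
Step 17: wait(T5) -> count=0 queue=[] holders={T2,T4,T5}
Final holders: {T2,T4,T5} -> T5 in holders

Answer: yes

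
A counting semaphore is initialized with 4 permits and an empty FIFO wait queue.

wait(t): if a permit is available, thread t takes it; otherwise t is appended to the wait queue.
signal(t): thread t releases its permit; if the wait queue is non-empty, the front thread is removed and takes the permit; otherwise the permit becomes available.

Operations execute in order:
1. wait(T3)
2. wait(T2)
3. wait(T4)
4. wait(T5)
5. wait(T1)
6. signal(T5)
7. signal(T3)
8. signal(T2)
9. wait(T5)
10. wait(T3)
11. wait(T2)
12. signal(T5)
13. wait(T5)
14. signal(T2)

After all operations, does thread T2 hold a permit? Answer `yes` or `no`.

Step 1: wait(T3) -> count=3 queue=[] holders={T3}
Step 2: wait(T2) -> count=2 queue=[] holders={T2,T3}
Step 3: wait(T4) -> count=1 queue=[] holders={T2,T3,T4}
Step 4: wait(T5) -> count=0 queue=[] holders={T2,T3,T4,T5}
Step 5: wait(T1) -> count=0 queue=[T1] holders={T2,T3,T4,T5}
Step 6: signal(T5) -> count=0 queue=[] holders={T1,T2,T3,T4}
Step 7: signal(T3) -> count=1 queue=[] holders={T1,T2,T4}
Step 8: signal(T2) -> count=2 queue=[] holders={T1,T4}
Step 9: wait(T5) -> count=1 queue=[] holders={T1,T4,T5}
Step 10: wait(T3) -> count=0 queue=[] holders={T1,T3,T4,T5}
Step 11: wait(T2) -> count=0 queue=[T2] holders={T1,T3,T4,T5}
Step 12: signal(T5) -> count=0 queue=[] holders={T1,T2,T3,T4}
Step 13: wait(T5) -> count=0 queue=[T5] holders={T1,T2,T3,T4}
Step 14: signal(T2) -> count=0 queue=[] holders={T1,T3,T4,T5}
Final holders: {T1,T3,T4,T5} -> T2 not in holders

Answer: no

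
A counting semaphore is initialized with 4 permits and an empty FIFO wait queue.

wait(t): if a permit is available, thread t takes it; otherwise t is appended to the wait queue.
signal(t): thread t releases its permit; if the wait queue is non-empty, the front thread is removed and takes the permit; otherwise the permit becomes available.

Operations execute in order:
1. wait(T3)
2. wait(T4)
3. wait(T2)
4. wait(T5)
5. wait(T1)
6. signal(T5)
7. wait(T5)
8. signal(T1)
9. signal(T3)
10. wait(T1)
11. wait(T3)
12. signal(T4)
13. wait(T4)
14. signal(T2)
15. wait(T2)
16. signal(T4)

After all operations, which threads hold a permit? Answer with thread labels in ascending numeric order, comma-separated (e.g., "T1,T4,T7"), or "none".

Answer: T1,T2,T3,T5

Derivation:
Step 1: wait(T3) -> count=3 queue=[] holders={T3}
Step 2: wait(T4) -> count=2 queue=[] holders={T3,T4}
Step 3: wait(T2) -> count=1 queue=[] holders={T2,T3,T4}
Step 4: wait(T5) -> count=0 queue=[] holders={T2,T3,T4,T5}
Step 5: wait(T1) -> count=0 queue=[T1] holders={T2,T3,T4,T5}
Step 6: signal(T5) -> count=0 queue=[] holders={T1,T2,T3,T4}
Step 7: wait(T5) -> count=0 queue=[T5] holders={T1,T2,T3,T4}
Step 8: signal(T1) -> count=0 queue=[] holders={T2,T3,T4,T5}
Step 9: signal(T3) -> count=1 queue=[] holders={T2,T4,T5}
Step 10: wait(T1) -> count=0 queue=[] holders={T1,T2,T4,T5}
Step 11: wait(T3) -> count=0 queue=[T3] holders={T1,T2,T4,T5}
Step 12: signal(T4) -> count=0 queue=[] holders={T1,T2,T3,T5}
Step 13: wait(T4) -> count=0 queue=[T4] holders={T1,T2,T3,T5}
Step 14: signal(T2) -> count=0 queue=[] holders={T1,T3,T4,T5}
Step 15: wait(T2) -> count=0 queue=[T2] holders={T1,T3,T4,T5}
Step 16: signal(T4) -> count=0 queue=[] holders={T1,T2,T3,T5}
Final holders: T1,T2,T3,T5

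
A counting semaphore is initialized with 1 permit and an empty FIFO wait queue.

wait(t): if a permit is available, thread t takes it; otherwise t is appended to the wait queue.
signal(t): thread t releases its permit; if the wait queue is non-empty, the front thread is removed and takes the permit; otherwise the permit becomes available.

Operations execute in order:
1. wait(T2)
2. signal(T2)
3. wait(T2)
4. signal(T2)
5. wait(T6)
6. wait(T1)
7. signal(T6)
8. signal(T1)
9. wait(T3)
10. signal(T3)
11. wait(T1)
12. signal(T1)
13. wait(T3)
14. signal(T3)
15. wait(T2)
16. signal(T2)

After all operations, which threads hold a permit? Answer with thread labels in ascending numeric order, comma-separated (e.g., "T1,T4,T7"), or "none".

Step 1: wait(T2) -> count=0 queue=[] holders={T2}
Step 2: signal(T2) -> count=1 queue=[] holders={none}
Step 3: wait(T2) -> count=0 queue=[] holders={T2}
Step 4: signal(T2) -> count=1 queue=[] holders={none}
Step 5: wait(T6) -> count=0 queue=[] holders={T6}
Step 6: wait(T1) -> count=0 queue=[T1] holders={T6}
Step 7: signal(T6) -> count=0 queue=[] holders={T1}
Step 8: signal(T1) -> count=1 queue=[] holders={none}
Step 9: wait(T3) -> count=0 queue=[] holders={T3}
Step 10: signal(T3) -> count=1 queue=[] holders={none}
Step 11: wait(T1) -> count=0 queue=[] holders={T1}
Step 12: signal(T1) -> count=1 queue=[] holders={none}
Step 13: wait(T3) -> count=0 queue=[] holders={T3}
Step 14: signal(T3) -> count=1 queue=[] holders={none}
Step 15: wait(T2) -> count=0 queue=[] holders={T2}
Step 16: signal(T2) -> count=1 queue=[] holders={none}
Final holders: none

Answer: none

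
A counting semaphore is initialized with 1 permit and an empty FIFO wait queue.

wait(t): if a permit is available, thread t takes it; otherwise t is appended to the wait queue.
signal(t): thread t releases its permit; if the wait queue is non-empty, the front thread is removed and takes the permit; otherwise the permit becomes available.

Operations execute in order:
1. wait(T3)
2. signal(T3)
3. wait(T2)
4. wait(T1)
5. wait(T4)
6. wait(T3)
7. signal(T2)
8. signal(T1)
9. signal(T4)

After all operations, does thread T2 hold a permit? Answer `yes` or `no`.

Step 1: wait(T3) -> count=0 queue=[] holders={T3}
Step 2: signal(T3) -> count=1 queue=[] holders={none}
Step 3: wait(T2) -> count=0 queue=[] holders={T2}
Step 4: wait(T1) -> count=0 queue=[T1] holders={T2}
Step 5: wait(T4) -> count=0 queue=[T1,T4] holders={T2}
Step 6: wait(T3) -> count=0 queue=[T1,T4,T3] holders={T2}
Step 7: signal(T2) -> count=0 queue=[T4,T3] holders={T1}
Step 8: signal(T1) -> count=0 queue=[T3] holders={T4}
Step 9: signal(T4) -> count=0 queue=[] holders={T3}
Final holders: {T3} -> T2 not in holders

Answer: no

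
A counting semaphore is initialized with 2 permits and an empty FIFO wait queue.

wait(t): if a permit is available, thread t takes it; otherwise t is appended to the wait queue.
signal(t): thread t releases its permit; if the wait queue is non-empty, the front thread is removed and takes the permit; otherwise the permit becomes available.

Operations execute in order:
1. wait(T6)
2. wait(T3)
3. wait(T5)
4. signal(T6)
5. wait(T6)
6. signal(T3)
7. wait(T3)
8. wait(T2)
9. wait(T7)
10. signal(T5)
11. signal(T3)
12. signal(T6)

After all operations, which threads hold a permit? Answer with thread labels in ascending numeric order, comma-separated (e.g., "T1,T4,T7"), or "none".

Step 1: wait(T6) -> count=1 queue=[] holders={T6}
Step 2: wait(T3) -> count=0 queue=[] holders={T3,T6}
Step 3: wait(T5) -> count=0 queue=[T5] holders={T3,T6}
Step 4: signal(T6) -> count=0 queue=[] holders={T3,T5}
Step 5: wait(T6) -> count=0 queue=[T6] holders={T3,T5}
Step 6: signal(T3) -> count=0 queue=[] holders={T5,T6}
Step 7: wait(T3) -> count=0 queue=[T3] holders={T5,T6}
Step 8: wait(T2) -> count=0 queue=[T3,T2] holders={T5,T6}
Step 9: wait(T7) -> count=0 queue=[T3,T2,T7] holders={T5,T6}
Step 10: signal(T5) -> count=0 queue=[T2,T7] holders={T3,T6}
Step 11: signal(T3) -> count=0 queue=[T7] holders={T2,T6}
Step 12: signal(T6) -> count=0 queue=[] holders={T2,T7}
Final holders: T2,T7

Answer: T2,T7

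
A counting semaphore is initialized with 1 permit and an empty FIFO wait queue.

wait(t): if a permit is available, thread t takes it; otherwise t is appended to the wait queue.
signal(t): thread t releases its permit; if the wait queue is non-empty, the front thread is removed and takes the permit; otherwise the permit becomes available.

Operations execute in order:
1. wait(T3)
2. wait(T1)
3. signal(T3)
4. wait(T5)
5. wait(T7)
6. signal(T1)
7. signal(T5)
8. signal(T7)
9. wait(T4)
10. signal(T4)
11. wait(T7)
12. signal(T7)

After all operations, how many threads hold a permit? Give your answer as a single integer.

Step 1: wait(T3) -> count=0 queue=[] holders={T3}
Step 2: wait(T1) -> count=0 queue=[T1] holders={T3}
Step 3: signal(T3) -> count=0 queue=[] holders={T1}
Step 4: wait(T5) -> count=0 queue=[T5] holders={T1}
Step 5: wait(T7) -> count=0 queue=[T5,T7] holders={T1}
Step 6: signal(T1) -> count=0 queue=[T7] holders={T5}
Step 7: signal(T5) -> count=0 queue=[] holders={T7}
Step 8: signal(T7) -> count=1 queue=[] holders={none}
Step 9: wait(T4) -> count=0 queue=[] holders={T4}
Step 10: signal(T4) -> count=1 queue=[] holders={none}
Step 11: wait(T7) -> count=0 queue=[] holders={T7}
Step 12: signal(T7) -> count=1 queue=[] holders={none}
Final holders: {none} -> 0 thread(s)

Answer: 0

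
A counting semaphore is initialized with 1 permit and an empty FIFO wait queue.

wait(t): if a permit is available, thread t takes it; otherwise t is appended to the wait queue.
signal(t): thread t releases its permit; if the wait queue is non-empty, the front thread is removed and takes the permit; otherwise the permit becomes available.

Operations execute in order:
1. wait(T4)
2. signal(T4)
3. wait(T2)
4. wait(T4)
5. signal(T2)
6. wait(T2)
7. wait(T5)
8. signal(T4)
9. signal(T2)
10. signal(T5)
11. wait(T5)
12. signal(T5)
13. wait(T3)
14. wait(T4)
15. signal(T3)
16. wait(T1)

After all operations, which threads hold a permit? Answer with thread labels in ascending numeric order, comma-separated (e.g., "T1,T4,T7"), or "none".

Answer: T4

Derivation:
Step 1: wait(T4) -> count=0 queue=[] holders={T4}
Step 2: signal(T4) -> count=1 queue=[] holders={none}
Step 3: wait(T2) -> count=0 queue=[] holders={T2}
Step 4: wait(T4) -> count=0 queue=[T4] holders={T2}
Step 5: signal(T2) -> count=0 queue=[] holders={T4}
Step 6: wait(T2) -> count=0 queue=[T2] holders={T4}
Step 7: wait(T5) -> count=0 queue=[T2,T5] holders={T4}
Step 8: signal(T4) -> count=0 queue=[T5] holders={T2}
Step 9: signal(T2) -> count=0 queue=[] holders={T5}
Step 10: signal(T5) -> count=1 queue=[] holders={none}
Step 11: wait(T5) -> count=0 queue=[] holders={T5}
Step 12: signal(T5) -> count=1 queue=[] holders={none}
Step 13: wait(T3) -> count=0 queue=[] holders={T3}
Step 14: wait(T4) -> count=0 queue=[T4] holders={T3}
Step 15: signal(T3) -> count=0 queue=[] holders={T4}
Step 16: wait(T1) -> count=0 queue=[T1] holders={T4}
Final holders: T4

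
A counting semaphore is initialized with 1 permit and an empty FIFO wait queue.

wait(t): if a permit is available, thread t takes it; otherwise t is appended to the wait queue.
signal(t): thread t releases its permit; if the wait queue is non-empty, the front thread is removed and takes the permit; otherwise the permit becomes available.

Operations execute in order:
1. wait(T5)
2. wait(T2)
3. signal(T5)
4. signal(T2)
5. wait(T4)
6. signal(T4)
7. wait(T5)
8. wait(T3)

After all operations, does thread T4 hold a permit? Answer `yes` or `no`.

Step 1: wait(T5) -> count=0 queue=[] holders={T5}
Step 2: wait(T2) -> count=0 queue=[T2] holders={T5}
Step 3: signal(T5) -> count=0 queue=[] holders={T2}
Step 4: signal(T2) -> count=1 queue=[] holders={none}
Step 5: wait(T4) -> count=0 queue=[] holders={T4}
Step 6: signal(T4) -> count=1 queue=[] holders={none}
Step 7: wait(T5) -> count=0 queue=[] holders={T5}
Step 8: wait(T3) -> count=0 queue=[T3] holders={T5}
Final holders: {T5} -> T4 not in holders

Answer: no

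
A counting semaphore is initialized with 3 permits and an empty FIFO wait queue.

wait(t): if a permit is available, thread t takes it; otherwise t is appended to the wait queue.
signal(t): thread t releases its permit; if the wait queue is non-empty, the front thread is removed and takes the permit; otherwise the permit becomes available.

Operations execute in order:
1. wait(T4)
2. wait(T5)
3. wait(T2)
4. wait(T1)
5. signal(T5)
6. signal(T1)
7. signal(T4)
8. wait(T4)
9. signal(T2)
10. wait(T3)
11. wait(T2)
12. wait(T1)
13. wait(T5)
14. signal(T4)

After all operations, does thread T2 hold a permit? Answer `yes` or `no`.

Step 1: wait(T4) -> count=2 queue=[] holders={T4}
Step 2: wait(T5) -> count=1 queue=[] holders={T4,T5}
Step 3: wait(T2) -> count=0 queue=[] holders={T2,T4,T5}
Step 4: wait(T1) -> count=0 queue=[T1] holders={T2,T4,T5}
Step 5: signal(T5) -> count=0 queue=[] holders={T1,T2,T4}
Step 6: signal(T1) -> count=1 queue=[] holders={T2,T4}
Step 7: signal(T4) -> count=2 queue=[] holders={T2}
Step 8: wait(T4) -> count=1 queue=[] holders={T2,T4}
Step 9: signal(T2) -> count=2 queue=[] holders={T4}
Step 10: wait(T3) -> count=1 queue=[] holders={T3,T4}
Step 11: wait(T2) -> count=0 queue=[] holders={T2,T3,T4}
Step 12: wait(T1) -> count=0 queue=[T1] holders={T2,T3,T4}
Step 13: wait(T5) -> count=0 queue=[T1,T5] holders={T2,T3,T4}
Step 14: signal(T4) -> count=0 queue=[T5] holders={T1,T2,T3}
Final holders: {T1,T2,T3} -> T2 in holders

Answer: yes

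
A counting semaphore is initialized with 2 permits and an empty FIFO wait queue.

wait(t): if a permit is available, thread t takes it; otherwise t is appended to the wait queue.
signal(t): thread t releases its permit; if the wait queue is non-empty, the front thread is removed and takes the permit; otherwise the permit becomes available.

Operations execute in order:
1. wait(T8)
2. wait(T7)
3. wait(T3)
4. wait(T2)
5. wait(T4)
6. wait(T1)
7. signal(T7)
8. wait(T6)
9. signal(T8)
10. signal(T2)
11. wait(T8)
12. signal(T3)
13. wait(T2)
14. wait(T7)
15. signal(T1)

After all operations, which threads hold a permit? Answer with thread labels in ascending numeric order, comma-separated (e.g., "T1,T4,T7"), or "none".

Answer: T4,T6

Derivation:
Step 1: wait(T8) -> count=1 queue=[] holders={T8}
Step 2: wait(T7) -> count=0 queue=[] holders={T7,T8}
Step 3: wait(T3) -> count=0 queue=[T3] holders={T7,T8}
Step 4: wait(T2) -> count=0 queue=[T3,T2] holders={T7,T8}
Step 5: wait(T4) -> count=0 queue=[T3,T2,T4] holders={T7,T8}
Step 6: wait(T1) -> count=0 queue=[T3,T2,T4,T1] holders={T7,T8}
Step 7: signal(T7) -> count=0 queue=[T2,T4,T1] holders={T3,T8}
Step 8: wait(T6) -> count=0 queue=[T2,T4,T1,T6] holders={T3,T8}
Step 9: signal(T8) -> count=0 queue=[T4,T1,T6] holders={T2,T3}
Step 10: signal(T2) -> count=0 queue=[T1,T6] holders={T3,T4}
Step 11: wait(T8) -> count=0 queue=[T1,T6,T8] holders={T3,T4}
Step 12: signal(T3) -> count=0 queue=[T6,T8] holders={T1,T4}
Step 13: wait(T2) -> count=0 queue=[T6,T8,T2] holders={T1,T4}
Step 14: wait(T7) -> count=0 queue=[T6,T8,T2,T7] holders={T1,T4}
Step 15: signal(T1) -> count=0 queue=[T8,T2,T7] holders={T4,T6}
Final holders: T4,T6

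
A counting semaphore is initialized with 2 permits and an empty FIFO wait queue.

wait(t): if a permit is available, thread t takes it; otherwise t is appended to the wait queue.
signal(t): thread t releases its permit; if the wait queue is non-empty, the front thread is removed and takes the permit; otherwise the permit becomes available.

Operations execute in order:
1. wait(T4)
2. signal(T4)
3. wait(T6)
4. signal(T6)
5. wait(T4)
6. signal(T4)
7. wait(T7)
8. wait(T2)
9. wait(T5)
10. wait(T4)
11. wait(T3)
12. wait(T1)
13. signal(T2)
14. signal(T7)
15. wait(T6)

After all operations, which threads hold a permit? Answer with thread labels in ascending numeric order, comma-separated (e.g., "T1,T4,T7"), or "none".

Step 1: wait(T4) -> count=1 queue=[] holders={T4}
Step 2: signal(T4) -> count=2 queue=[] holders={none}
Step 3: wait(T6) -> count=1 queue=[] holders={T6}
Step 4: signal(T6) -> count=2 queue=[] holders={none}
Step 5: wait(T4) -> count=1 queue=[] holders={T4}
Step 6: signal(T4) -> count=2 queue=[] holders={none}
Step 7: wait(T7) -> count=1 queue=[] holders={T7}
Step 8: wait(T2) -> count=0 queue=[] holders={T2,T7}
Step 9: wait(T5) -> count=0 queue=[T5] holders={T2,T7}
Step 10: wait(T4) -> count=0 queue=[T5,T4] holders={T2,T7}
Step 11: wait(T3) -> count=0 queue=[T5,T4,T3] holders={T2,T7}
Step 12: wait(T1) -> count=0 queue=[T5,T4,T3,T1] holders={T2,T7}
Step 13: signal(T2) -> count=0 queue=[T4,T3,T1] holders={T5,T7}
Step 14: signal(T7) -> count=0 queue=[T3,T1] holders={T4,T5}
Step 15: wait(T6) -> count=0 queue=[T3,T1,T6] holders={T4,T5}
Final holders: T4,T5

Answer: T4,T5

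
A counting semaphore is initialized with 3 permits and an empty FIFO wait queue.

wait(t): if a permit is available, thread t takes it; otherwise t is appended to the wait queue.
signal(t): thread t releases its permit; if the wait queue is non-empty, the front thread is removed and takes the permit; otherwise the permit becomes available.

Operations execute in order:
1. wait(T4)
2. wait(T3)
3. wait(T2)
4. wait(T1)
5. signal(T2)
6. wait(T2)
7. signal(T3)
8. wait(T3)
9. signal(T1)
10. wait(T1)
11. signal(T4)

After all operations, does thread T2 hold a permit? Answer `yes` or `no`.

Answer: yes

Derivation:
Step 1: wait(T4) -> count=2 queue=[] holders={T4}
Step 2: wait(T3) -> count=1 queue=[] holders={T3,T4}
Step 3: wait(T2) -> count=0 queue=[] holders={T2,T3,T4}
Step 4: wait(T1) -> count=0 queue=[T1] holders={T2,T3,T4}
Step 5: signal(T2) -> count=0 queue=[] holders={T1,T3,T4}
Step 6: wait(T2) -> count=0 queue=[T2] holders={T1,T3,T4}
Step 7: signal(T3) -> count=0 queue=[] holders={T1,T2,T4}
Step 8: wait(T3) -> count=0 queue=[T3] holders={T1,T2,T4}
Step 9: signal(T1) -> count=0 queue=[] holders={T2,T3,T4}
Step 10: wait(T1) -> count=0 queue=[T1] holders={T2,T3,T4}
Step 11: signal(T4) -> count=0 queue=[] holders={T1,T2,T3}
Final holders: {T1,T2,T3} -> T2 in holders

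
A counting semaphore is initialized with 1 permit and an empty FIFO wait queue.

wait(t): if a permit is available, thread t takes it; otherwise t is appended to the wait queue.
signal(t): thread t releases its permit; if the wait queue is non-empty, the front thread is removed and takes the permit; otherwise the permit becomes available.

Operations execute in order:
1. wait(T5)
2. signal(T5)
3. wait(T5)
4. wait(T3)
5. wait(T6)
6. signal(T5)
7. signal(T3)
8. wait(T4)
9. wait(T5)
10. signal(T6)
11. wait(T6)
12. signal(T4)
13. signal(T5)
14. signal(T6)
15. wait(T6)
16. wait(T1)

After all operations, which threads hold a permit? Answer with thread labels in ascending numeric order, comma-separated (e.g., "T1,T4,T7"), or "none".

Answer: T6

Derivation:
Step 1: wait(T5) -> count=0 queue=[] holders={T5}
Step 2: signal(T5) -> count=1 queue=[] holders={none}
Step 3: wait(T5) -> count=0 queue=[] holders={T5}
Step 4: wait(T3) -> count=0 queue=[T3] holders={T5}
Step 5: wait(T6) -> count=0 queue=[T3,T6] holders={T5}
Step 6: signal(T5) -> count=0 queue=[T6] holders={T3}
Step 7: signal(T3) -> count=0 queue=[] holders={T6}
Step 8: wait(T4) -> count=0 queue=[T4] holders={T6}
Step 9: wait(T5) -> count=0 queue=[T4,T5] holders={T6}
Step 10: signal(T6) -> count=0 queue=[T5] holders={T4}
Step 11: wait(T6) -> count=0 queue=[T5,T6] holders={T4}
Step 12: signal(T4) -> count=0 queue=[T6] holders={T5}
Step 13: signal(T5) -> count=0 queue=[] holders={T6}
Step 14: signal(T6) -> count=1 queue=[] holders={none}
Step 15: wait(T6) -> count=0 queue=[] holders={T6}
Step 16: wait(T1) -> count=0 queue=[T1] holders={T6}
Final holders: T6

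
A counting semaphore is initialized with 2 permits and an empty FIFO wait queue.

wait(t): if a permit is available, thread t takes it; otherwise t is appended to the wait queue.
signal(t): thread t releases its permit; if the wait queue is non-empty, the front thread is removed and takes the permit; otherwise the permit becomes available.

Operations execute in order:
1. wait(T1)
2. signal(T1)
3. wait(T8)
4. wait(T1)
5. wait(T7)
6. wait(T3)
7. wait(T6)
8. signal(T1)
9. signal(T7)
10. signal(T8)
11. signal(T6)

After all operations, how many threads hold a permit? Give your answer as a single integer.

Step 1: wait(T1) -> count=1 queue=[] holders={T1}
Step 2: signal(T1) -> count=2 queue=[] holders={none}
Step 3: wait(T8) -> count=1 queue=[] holders={T8}
Step 4: wait(T1) -> count=0 queue=[] holders={T1,T8}
Step 5: wait(T7) -> count=0 queue=[T7] holders={T1,T8}
Step 6: wait(T3) -> count=0 queue=[T7,T3] holders={T1,T8}
Step 7: wait(T6) -> count=0 queue=[T7,T3,T6] holders={T1,T8}
Step 8: signal(T1) -> count=0 queue=[T3,T6] holders={T7,T8}
Step 9: signal(T7) -> count=0 queue=[T6] holders={T3,T8}
Step 10: signal(T8) -> count=0 queue=[] holders={T3,T6}
Step 11: signal(T6) -> count=1 queue=[] holders={T3}
Final holders: {T3} -> 1 thread(s)

Answer: 1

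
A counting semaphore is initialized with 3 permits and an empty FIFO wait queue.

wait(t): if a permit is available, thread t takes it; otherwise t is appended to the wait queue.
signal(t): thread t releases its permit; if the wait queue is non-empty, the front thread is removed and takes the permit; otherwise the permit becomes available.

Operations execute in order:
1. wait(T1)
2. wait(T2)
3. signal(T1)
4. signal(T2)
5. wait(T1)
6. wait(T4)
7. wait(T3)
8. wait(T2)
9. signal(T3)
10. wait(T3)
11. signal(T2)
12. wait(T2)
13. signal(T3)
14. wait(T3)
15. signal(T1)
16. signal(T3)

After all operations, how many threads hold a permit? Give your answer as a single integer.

Answer: 2

Derivation:
Step 1: wait(T1) -> count=2 queue=[] holders={T1}
Step 2: wait(T2) -> count=1 queue=[] holders={T1,T2}
Step 3: signal(T1) -> count=2 queue=[] holders={T2}
Step 4: signal(T2) -> count=3 queue=[] holders={none}
Step 5: wait(T1) -> count=2 queue=[] holders={T1}
Step 6: wait(T4) -> count=1 queue=[] holders={T1,T4}
Step 7: wait(T3) -> count=0 queue=[] holders={T1,T3,T4}
Step 8: wait(T2) -> count=0 queue=[T2] holders={T1,T3,T4}
Step 9: signal(T3) -> count=0 queue=[] holders={T1,T2,T4}
Step 10: wait(T3) -> count=0 queue=[T3] holders={T1,T2,T4}
Step 11: signal(T2) -> count=0 queue=[] holders={T1,T3,T4}
Step 12: wait(T2) -> count=0 queue=[T2] holders={T1,T3,T4}
Step 13: signal(T3) -> count=0 queue=[] holders={T1,T2,T4}
Step 14: wait(T3) -> count=0 queue=[T3] holders={T1,T2,T4}
Step 15: signal(T1) -> count=0 queue=[] holders={T2,T3,T4}
Step 16: signal(T3) -> count=1 queue=[] holders={T2,T4}
Final holders: {T2,T4} -> 2 thread(s)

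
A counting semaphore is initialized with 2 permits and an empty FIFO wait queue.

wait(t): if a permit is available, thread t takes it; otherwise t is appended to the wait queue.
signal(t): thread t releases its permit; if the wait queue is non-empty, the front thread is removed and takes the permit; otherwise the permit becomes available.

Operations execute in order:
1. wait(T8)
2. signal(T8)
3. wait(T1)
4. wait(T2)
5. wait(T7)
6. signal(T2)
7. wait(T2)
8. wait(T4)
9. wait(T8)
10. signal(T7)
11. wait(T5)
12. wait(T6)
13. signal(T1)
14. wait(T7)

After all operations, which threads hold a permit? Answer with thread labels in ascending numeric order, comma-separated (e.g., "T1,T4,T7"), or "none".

Step 1: wait(T8) -> count=1 queue=[] holders={T8}
Step 2: signal(T8) -> count=2 queue=[] holders={none}
Step 3: wait(T1) -> count=1 queue=[] holders={T1}
Step 4: wait(T2) -> count=0 queue=[] holders={T1,T2}
Step 5: wait(T7) -> count=0 queue=[T7] holders={T1,T2}
Step 6: signal(T2) -> count=0 queue=[] holders={T1,T7}
Step 7: wait(T2) -> count=0 queue=[T2] holders={T1,T7}
Step 8: wait(T4) -> count=0 queue=[T2,T4] holders={T1,T7}
Step 9: wait(T8) -> count=0 queue=[T2,T4,T8] holders={T1,T7}
Step 10: signal(T7) -> count=0 queue=[T4,T8] holders={T1,T2}
Step 11: wait(T5) -> count=0 queue=[T4,T8,T5] holders={T1,T2}
Step 12: wait(T6) -> count=0 queue=[T4,T8,T5,T6] holders={T1,T2}
Step 13: signal(T1) -> count=0 queue=[T8,T5,T6] holders={T2,T4}
Step 14: wait(T7) -> count=0 queue=[T8,T5,T6,T7] holders={T2,T4}
Final holders: T2,T4

Answer: T2,T4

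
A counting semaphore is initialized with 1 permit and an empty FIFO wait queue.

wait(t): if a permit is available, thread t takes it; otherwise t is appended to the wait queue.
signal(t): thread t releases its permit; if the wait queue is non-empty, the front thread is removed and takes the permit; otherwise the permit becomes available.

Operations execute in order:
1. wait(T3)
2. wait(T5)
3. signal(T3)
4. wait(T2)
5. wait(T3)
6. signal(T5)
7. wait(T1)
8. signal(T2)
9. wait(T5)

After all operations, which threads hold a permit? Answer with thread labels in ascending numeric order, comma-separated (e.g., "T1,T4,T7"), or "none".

Step 1: wait(T3) -> count=0 queue=[] holders={T3}
Step 2: wait(T5) -> count=0 queue=[T5] holders={T3}
Step 3: signal(T3) -> count=0 queue=[] holders={T5}
Step 4: wait(T2) -> count=0 queue=[T2] holders={T5}
Step 5: wait(T3) -> count=0 queue=[T2,T3] holders={T5}
Step 6: signal(T5) -> count=0 queue=[T3] holders={T2}
Step 7: wait(T1) -> count=0 queue=[T3,T1] holders={T2}
Step 8: signal(T2) -> count=0 queue=[T1] holders={T3}
Step 9: wait(T5) -> count=0 queue=[T1,T5] holders={T3}
Final holders: T3

Answer: T3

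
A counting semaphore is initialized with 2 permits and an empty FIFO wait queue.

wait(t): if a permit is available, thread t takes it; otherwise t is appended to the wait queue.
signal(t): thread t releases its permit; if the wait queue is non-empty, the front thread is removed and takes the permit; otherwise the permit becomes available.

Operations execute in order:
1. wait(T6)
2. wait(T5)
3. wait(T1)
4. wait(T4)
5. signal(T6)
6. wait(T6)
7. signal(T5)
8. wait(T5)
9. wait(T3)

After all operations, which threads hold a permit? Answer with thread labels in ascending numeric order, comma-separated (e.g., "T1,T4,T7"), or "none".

Step 1: wait(T6) -> count=1 queue=[] holders={T6}
Step 2: wait(T5) -> count=0 queue=[] holders={T5,T6}
Step 3: wait(T1) -> count=0 queue=[T1] holders={T5,T6}
Step 4: wait(T4) -> count=0 queue=[T1,T4] holders={T5,T6}
Step 5: signal(T6) -> count=0 queue=[T4] holders={T1,T5}
Step 6: wait(T6) -> count=0 queue=[T4,T6] holders={T1,T5}
Step 7: signal(T5) -> count=0 queue=[T6] holders={T1,T4}
Step 8: wait(T5) -> count=0 queue=[T6,T5] holders={T1,T4}
Step 9: wait(T3) -> count=0 queue=[T6,T5,T3] holders={T1,T4}
Final holders: T1,T4

Answer: T1,T4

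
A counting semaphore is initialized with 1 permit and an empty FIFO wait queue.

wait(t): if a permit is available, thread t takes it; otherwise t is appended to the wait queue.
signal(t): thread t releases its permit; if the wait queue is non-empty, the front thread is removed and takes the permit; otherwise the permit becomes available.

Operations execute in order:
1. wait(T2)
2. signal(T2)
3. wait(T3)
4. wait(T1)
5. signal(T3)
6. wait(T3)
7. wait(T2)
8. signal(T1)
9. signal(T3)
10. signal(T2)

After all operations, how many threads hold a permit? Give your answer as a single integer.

Step 1: wait(T2) -> count=0 queue=[] holders={T2}
Step 2: signal(T2) -> count=1 queue=[] holders={none}
Step 3: wait(T3) -> count=0 queue=[] holders={T3}
Step 4: wait(T1) -> count=0 queue=[T1] holders={T3}
Step 5: signal(T3) -> count=0 queue=[] holders={T1}
Step 6: wait(T3) -> count=0 queue=[T3] holders={T1}
Step 7: wait(T2) -> count=0 queue=[T3,T2] holders={T1}
Step 8: signal(T1) -> count=0 queue=[T2] holders={T3}
Step 9: signal(T3) -> count=0 queue=[] holders={T2}
Step 10: signal(T2) -> count=1 queue=[] holders={none}
Final holders: {none} -> 0 thread(s)

Answer: 0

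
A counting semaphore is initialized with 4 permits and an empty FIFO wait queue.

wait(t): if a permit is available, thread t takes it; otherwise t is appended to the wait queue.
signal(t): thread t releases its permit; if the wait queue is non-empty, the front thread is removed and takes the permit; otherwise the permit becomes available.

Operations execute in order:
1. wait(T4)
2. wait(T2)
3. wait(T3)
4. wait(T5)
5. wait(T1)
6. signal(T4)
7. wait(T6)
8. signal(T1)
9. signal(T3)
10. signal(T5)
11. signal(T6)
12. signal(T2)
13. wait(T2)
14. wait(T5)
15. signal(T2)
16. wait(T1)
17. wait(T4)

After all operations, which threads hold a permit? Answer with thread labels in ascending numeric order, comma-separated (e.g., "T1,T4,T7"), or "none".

Step 1: wait(T4) -> count=3 queue=[] holders={T4}
Step 2: wait(T2) -> count=2 queue=[] holders={T2,T4}
Step 3: wait(T3) -> count=1 queue=[] holders={T2,T3,T4}
Step 4: wait(T5) -> count=0 queue=[] holders={T2,T3,T4,T5}
Step 5: wait(T1) -> count=0 queue=[T1] holders={T2,T3,T4,T5}
Step 6: signal(T4) -> count=0 queue=[] holders={T1,T2,T3,T5}
Step 7: wait(T6) -> count=0 queue=[T6] holders={T1,T2,T3,T5}
Step 8: signal(T1) -> count=0 queue=[] holders={T2,T3,T5,T6}
Step 9: signal(T3) -> count=1 queue=[] holders={T2,T5,T6}
Step 10: signal(T5) -> count=2 queue=[] holders={T2,T6}
Step 11: signal(T6) -> count=3 queue=[] holders={T2}
Step 12: signal(T2) -> count=4 queue=[] holders={none}
Step 13: wait(T2) -> count=3 queue=[] holders={T2}
Step 14: wait(T5) -> count=2 queue=[] holders={T2,T5}
Step 15: signal(T2) -> count=3 queue=[] holders={T5}
Step 16: wait(T1) -> count=2 queue=[] holders={T1,T5}
Step 17: wait(T4) -> count=1 queue=[] holders={T1,T4,T5}
Final holders: T1,T4,T5

Answer: T1,T4,T5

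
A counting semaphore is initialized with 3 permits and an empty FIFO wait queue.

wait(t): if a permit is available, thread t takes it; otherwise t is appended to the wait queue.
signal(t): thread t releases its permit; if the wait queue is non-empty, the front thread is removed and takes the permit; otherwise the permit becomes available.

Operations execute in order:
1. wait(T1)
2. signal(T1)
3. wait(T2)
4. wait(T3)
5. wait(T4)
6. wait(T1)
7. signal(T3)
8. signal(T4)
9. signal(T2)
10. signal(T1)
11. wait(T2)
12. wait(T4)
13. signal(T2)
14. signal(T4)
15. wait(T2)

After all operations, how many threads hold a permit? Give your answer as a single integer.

Answer: 1

Derivation:
Step 1: wait(T1) -> count=2 queue=[] holders={T1}
Step 2: signal(T1) -> count=3 queue=[] holders={none}
Step 3: wait(T2) -> count=2 queue=[] holders={T2}
Step 4: wait(T3) -> count=1 queue=[] holders={T2,T3}
Step 5: wait(T4) -> count=0 queue=[] holders={T2,T3,T4}
Step 6: wait(T1) -> count=0 queue=[T1] holders={T2,T3,T4}
Step 7: signal(T3) -> count=0 queue=[] holders={T1,T2,T4}
Step 8: signal(T4) -> count=1 queue=[] holders={T1,T2}
Step 9: signal(T2) -> count=2 queue=[] holders={T1}
Step 10: signal(T1) -> count=3 queue=[] holders={none}
Step 11: wait(T2) -> count=2 queue=[] holders={T2}
Step 12: wait(T4) -> count=1 queue=[] holders={T2,T4}
Step 13: signal(T2) -> count=2 queue=[] holders={T4}
Step 14: signal(T4) -> count=3 queue=[] holders={none}
Step 15: wait(T2) -> count=2 queue=[] holders={T2}
Final holders: {T2} -> 1 thread(s)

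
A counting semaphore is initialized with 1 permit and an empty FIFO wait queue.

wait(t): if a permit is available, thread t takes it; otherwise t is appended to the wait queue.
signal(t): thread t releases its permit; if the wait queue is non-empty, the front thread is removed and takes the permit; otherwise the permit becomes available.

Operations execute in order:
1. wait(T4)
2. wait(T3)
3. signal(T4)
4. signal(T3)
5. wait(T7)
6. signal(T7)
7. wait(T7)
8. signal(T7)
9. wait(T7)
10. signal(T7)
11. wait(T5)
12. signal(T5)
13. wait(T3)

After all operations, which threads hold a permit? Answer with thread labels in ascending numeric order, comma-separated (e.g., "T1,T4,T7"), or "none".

Answer: T3

Derivation:
Step 1: wait(T4) -> count=0 queue=[] holders={T4}
Step 2: wait(T3) -> count=0 queue=[T3] holders={T4}
Step 3: signal(T4) -> count=0 queue=[] holders={T3}
Step 4: signal(T3) -> count=1 queue=[] holders={none}
Step 5: wait(T7) -> count=0 queue=[] holders={T7}
Step 6: signal(T7) -> count=1 queue=[] holders={none}
Step 7: wait(T7) -> count=0 queue=[] holders={T7}
Step 8: signal(T7) -> count=1 queue=[] holders={none}
Step 9: wait(T7) -> count=0 queue=[] holders={T7}
Step 10: signal(T7) -> count=1 queue=[] holders={none}
Step 11: wait(T5) -> count=0 queue=[] holders={T5}
Step 12: signal(T5) -> count=1 queue=[] holders={none}
Step 13: wait(T3) -> count=0 queue=[] holders={T3}
Final holders: T3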